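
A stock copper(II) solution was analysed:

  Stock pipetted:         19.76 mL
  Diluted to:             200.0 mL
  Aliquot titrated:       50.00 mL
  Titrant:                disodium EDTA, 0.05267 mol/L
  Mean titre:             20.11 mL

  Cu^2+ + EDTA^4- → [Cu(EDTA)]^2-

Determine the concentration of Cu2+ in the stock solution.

0.2144 mol/L

n(EDTA) = 0.02011 × 0.05267 = 1.059 × 10^-3 mol
n(Cu2+) in the aliquot = 1.059 × 10^-3 mol (1:1 ratio)
[Cu2+]_dilute = 1.059 × 10^-3 / 0.05000 = 0.02118 mol/L
Dilution factor = 200.0 / 19.76 = 10.12
[Cu2+]_stock = 0.02118 × 10.12 = 0.2144 mol/L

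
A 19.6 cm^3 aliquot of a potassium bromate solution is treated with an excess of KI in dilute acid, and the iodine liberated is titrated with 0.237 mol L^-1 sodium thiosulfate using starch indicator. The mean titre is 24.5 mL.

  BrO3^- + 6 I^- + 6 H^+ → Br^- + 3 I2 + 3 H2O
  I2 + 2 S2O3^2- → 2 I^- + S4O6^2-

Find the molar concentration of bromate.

n(S2O3^2-) = 0.0245 × 0.237 = 5.81 × 10^-3 mol
n(I2) = n(S2O3^2-)/2 = 2.90 × 10^-3 mol
From the 1:3 ratio, n(BrO3^-) in the aliquot = 1/3 × 2.90 × 10^-3 = 9.68 × 10^-4 mol
[BrO3^-] = 9.68 × 10^-4 / 0.0196 = 0.0494 mol/L

0.0494 mol/L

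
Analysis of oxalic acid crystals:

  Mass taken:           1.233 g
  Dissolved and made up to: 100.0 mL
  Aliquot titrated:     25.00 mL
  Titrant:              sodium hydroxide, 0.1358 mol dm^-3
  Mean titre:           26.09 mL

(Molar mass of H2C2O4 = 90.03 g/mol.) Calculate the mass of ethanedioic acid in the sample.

0.6380 g

H2C2O4 + 2 NaOH → Na2C2O4 + 2 H2O
n(NaOH) per titration = 0.02609 × 0.1358 = 3.543 × 10^-3 mol
From the 1:2 ratio, n(H2C2O4) in each aliquot = 1/2 × 3.543 × 10^-3 = 1.772 × 10^-3 mol
n(H2C2O4) in the whole flask = 1.772 × 10^-3 × 100.0/25.00 = 7.086 × 10^-3 mol
mass of H2C2O4 = 7.086 × 10^-3 × 90.03 = 0.6380 g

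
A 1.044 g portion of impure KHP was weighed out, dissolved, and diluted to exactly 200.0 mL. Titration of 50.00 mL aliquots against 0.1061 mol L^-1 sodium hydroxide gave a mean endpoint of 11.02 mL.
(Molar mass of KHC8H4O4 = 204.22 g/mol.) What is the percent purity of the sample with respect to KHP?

KHC8H4O4 + NaOH → KNaC8H4O4 + H2O
n(NaOH) per titration = 0.01102 × 0.1061 = 1.169 × 10^-3 mol
n(KHC8H4O4) in each aliquot = 1.169 × 10^-3 mol (1:1 ratio)
n(KHC8H4O4) in the whole flask = 1.169 × 10^-3 × 200.0/50.00 = 4.677 × 10^-3 mol
mass of KHC8H4O4 = 4.677 × 10^-3 × 204.22 = 0.9551 g
% KHC8H4O4 = 0.9551 / 1.044 × 100 = 91.49 %

91.49 %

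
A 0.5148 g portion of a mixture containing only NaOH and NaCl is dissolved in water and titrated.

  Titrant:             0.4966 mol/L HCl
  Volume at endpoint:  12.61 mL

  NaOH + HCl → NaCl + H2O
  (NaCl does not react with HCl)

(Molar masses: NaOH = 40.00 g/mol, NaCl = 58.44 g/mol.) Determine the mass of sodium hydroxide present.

0.2505 g

n(HCl) = 0.01261 × 0.4966 = 6.262 × 10^-3 mol
Let x = n(NaOH), y = n(NaCl).
Titrant: 1x = 6.262 × 10^-3;  mass: 40.00x + 58.44y = 0.5148
Solving, x = 6.262 × 10^-3 mol, y = 4.523 × 10^-3 mol
mass of NaOH = 6.262 × 10^-3 × 40.00 = 0.2505 g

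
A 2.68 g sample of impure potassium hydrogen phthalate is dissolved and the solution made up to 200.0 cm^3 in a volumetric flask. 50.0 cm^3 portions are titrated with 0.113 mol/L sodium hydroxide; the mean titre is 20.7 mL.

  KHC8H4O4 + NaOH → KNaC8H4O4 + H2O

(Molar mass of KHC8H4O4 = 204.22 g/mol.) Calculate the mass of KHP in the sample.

1.91 g

n(NaOH) per titration = 0.0207 × 0.113 = 2.34 × 10^-3 mol
n(KHC8H4O4) in each aliquot = 2.34 × 10^-3 mol (1:1 ratio)
n(KHC8H4O4) in the whole flask = 2.34 × 10^-3 × 200.0/50.0 = 9.36 × 10^-3 mol
mass of KHC8H4O4 = 9.36 × 10^-3 × 204.22 = 1.91 g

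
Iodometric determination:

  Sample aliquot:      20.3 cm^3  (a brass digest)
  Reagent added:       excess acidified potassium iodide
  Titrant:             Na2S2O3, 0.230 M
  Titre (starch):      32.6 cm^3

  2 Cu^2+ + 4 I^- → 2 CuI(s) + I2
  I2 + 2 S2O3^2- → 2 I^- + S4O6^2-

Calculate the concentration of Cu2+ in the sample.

n(S2O3^2-) = 0.0326 × 0.230 = 7.50 × 10^-3 mol
n(I2) = n(S2O3^2-)/2 = 3.75 × 10^-3 mol
From the 2:1 ratio, n(Cu2+) in the aliquot = 2/1 × 3.75 × 10^-3 = 7.50 × 10^-3 mol
[Cu2+] = 7.50 × 10^-3 / 0.0203 = 0.369 mol/L

0.369 M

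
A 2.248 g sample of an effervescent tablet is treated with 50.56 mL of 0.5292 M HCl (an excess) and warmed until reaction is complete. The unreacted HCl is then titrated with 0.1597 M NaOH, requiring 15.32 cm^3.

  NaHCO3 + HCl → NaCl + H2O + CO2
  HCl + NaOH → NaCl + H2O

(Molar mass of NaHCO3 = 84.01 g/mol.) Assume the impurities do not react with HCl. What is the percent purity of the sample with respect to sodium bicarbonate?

90.85 %

n(HCl) added = 0.05056 × 0.5292 = 0.02676 mol
n(NaOH) used in back-titration = 0.01532 × 0.1597 = 2.447 × 10^-3 mol
n(HCl) left over = 2.447 × 10^-3 mol (1:1 ratio)
n(HCl) consumed by analyte = 0.02676 − 2.447 × 10^-3 = 0.02431 mol
n(NaHCO3) = 0.02431 mol (1:1 ratio)
mass of NaHCO3 = 0.02431 × 84.01 = 2.042 g
% NaHCO3 = 2.042 / 2.248 × 100 = 90.85 %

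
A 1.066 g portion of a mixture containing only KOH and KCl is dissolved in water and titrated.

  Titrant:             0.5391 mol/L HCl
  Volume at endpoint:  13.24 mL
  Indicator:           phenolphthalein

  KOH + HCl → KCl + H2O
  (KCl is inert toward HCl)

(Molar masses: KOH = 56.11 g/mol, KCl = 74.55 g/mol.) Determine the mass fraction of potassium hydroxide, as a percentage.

n(HCl) = 0.01324 × 0.5391 = 7.138 × 10^-3 mol
Let x = n(KOH), y = n(KCl).
Titrant: 1x = 7.138 × 10^-3;  mass: 56.11x + 74.55y = 1.066
Solving, x = 7.138 × 10^-3 mol, y = 8.927 × 10^-3 mol
mass of KOH = 7.138 × 10^-3 × 56.11 = 0.4005 g
% KOH = 0.4005 / 1.066 × 100 = 37.57 %

37.57 %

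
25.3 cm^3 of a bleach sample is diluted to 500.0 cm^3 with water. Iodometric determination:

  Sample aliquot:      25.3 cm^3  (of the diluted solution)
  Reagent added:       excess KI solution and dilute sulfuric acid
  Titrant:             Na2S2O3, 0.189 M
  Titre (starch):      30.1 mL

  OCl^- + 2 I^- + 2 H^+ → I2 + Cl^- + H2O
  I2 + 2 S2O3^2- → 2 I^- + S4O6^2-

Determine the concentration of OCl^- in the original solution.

2.22 M

n(S2O3^2-) = 0.0301 × 0.189 = 5.69 × 10^-3 mol
n(I2) = n(S2O3^2-)/2 = 2.84 × 10^-3 mol
n(OCl^-) in the aliquot = 2.84 × 10^-3 mol (1:1 ratio)
[OCl^-]_dilute = 2.84 × 10^-3 / 0.0253 = 0.112 mol/L
[OCl^-]_original = 0.112 × 500.0/25.3 = 2.22 mol/L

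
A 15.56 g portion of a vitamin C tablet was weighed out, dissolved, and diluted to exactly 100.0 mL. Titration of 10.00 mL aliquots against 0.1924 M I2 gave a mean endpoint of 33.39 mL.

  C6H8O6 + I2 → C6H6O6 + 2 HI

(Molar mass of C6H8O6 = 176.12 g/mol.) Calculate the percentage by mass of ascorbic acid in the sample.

72.71 %

n(I2) per titration = 0.03339 × 0.1924 = 6.424 × 10^-3 mol
n(C6H8O6) in each aliquot = 6.424 × 10^-3 mol (1:1 ratio)
n(C6H8O6) in the whole flask = 6.424 × 10^-3 × 100.0/10.00 = 0.06424 mol
mass of C6H8O6 = 0.06424 × 176.12 = 11.31 g
% C6H8O6 = 11.31 / 15.56 × 100 = 72.71 %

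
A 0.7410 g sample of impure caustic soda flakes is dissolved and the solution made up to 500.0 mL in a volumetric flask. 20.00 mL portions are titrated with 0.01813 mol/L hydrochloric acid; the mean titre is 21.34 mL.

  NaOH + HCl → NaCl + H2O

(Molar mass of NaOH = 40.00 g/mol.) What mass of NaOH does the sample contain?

n(HCl) per titration = 0.02134 × 0.01813 = 3.869 × 10^-4 mol
n(NaOH) in each aliquot = 3.869 × 10^-4 mol (1:1 ratio)
n(NaOH) in the whole flask = 3.869 × 10^-4 × 500.0/20.00 = 9.672 × 10^-3 mol
mass of NaOH = 9.672 × 10^-3 × 40.00 = 0.3869 g

0.3869 g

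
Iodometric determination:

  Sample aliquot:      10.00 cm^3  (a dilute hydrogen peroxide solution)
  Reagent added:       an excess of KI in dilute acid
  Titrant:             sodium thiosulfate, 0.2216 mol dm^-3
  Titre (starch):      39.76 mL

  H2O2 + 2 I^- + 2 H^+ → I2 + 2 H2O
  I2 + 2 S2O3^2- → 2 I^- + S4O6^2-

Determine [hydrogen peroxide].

0.4405 mol/L

n(S2O3^2-) = 0.03976 × 0.2216 = 8.811 × 10^-3 mol
n(I2) = n(S2O3^2-)/2 = 4.405 × 10^-3 mol
n(H2O2) in the aliquot = 4.405 × 10^-3 mol (1:1 ratio)
[H2O2] = 4.405 × 10^-3 / 0.01000 = 0.4405 mol/L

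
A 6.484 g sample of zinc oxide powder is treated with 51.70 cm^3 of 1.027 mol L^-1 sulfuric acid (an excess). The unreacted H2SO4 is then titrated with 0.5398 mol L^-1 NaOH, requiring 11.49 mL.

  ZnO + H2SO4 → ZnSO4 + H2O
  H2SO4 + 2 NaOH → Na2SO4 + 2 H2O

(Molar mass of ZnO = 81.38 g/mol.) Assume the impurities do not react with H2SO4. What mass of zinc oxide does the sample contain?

4.069 g

n(H2SO4) added = 0.05170 × 1.027 = 0.05310 mol
n(NaOH) used in back-titration = 0.01149 × 0.5398 = 6.202 × 10^-3 mol
From the 1:2 ratio, n(H2SO4) left over = 1/2 × 6.202 × 10^-3 = 3.101 × 10^-3 mol
n(H2SO4) consumed by analyte = 0.05310 − 3.101 × 10^-3 = 0.04999 mol
n(ZnO) = 0.04999 mol (1:1 ratio)
mass of ZnO = 0.04999 × 81.38 = 4.069 g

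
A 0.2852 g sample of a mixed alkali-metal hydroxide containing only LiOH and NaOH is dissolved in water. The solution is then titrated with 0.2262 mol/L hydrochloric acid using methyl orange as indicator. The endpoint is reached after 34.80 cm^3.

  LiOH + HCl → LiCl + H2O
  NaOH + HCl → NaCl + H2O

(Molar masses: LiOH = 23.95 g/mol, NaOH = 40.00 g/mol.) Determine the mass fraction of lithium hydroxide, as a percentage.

n(HCl) = 0.03480 × 0.2262 = 7.872 × 10^-3 mol
Let x = n(LiOH), y = n(NaOH).
Titrant: 1x + 1y = 7.872 × 10^-3;  mass: 23.95x + 40.00y = 0.2852
Solving, x = 1.849 × 10^-3 mol, y = 6.023 × 10^-3 mol
mass of LiOH = 1.849 × 10^-3 × 23.95 = 0.04427 g
% LiOH = 0.04427 / 0.2852 × 100 = 15.52 %

15.52 %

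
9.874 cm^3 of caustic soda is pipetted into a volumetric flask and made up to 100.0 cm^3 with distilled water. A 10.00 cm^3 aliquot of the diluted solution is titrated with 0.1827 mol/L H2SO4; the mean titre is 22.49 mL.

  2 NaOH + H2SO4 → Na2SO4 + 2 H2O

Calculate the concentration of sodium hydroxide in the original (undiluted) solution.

8.323 mol/L

n(H2SO4) = 0.02249 × 0.1827 = 4.109 × 10^-3 mol
From the 2:1 ratio, n(NaOH) in the aliquot = 2/1 × 4.109 × 10^-3 = 8.218 × 10^-3 mol
[NaOH]_dilute = 8.218 × 10^-3 / 0.01000 = 0.8218 mol/L
Dilution factor = 100.0 / 9.874 = 10.13
[NaOH]_stock = 0.8218 × 10.13 = 8.323 mol/L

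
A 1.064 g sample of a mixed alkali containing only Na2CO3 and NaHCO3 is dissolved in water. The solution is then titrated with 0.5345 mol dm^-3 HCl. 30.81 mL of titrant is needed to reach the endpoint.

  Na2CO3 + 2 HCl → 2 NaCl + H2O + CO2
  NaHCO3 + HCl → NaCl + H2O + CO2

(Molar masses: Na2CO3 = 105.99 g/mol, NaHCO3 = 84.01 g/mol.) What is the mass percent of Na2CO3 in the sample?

n(HCl) = 0.03081 × 0.5345 = 0.01647 mol
Let x = n(Na2CO3), y = n(NaHCO3).
Titrant: 2x + 1y = 0.01647;  mass: 105.99x + 84.01y = 1.064
Solving, x = 5.150 × 10^-3 mol, y = 6.167 × 10^-3 mol
mass of Na2CO3 = 5.150 × 10^-3 × 105.99 = 0.5459 g
% Na2CO3 = 0.5459 / 1.064 × 100 = 51.30 %

51.30 %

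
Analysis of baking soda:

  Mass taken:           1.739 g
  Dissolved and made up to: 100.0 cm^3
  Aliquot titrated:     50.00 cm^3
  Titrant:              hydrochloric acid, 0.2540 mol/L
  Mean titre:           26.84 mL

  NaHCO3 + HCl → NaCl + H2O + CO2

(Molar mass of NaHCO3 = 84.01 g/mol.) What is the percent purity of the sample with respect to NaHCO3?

n(HCl) per titration = 0.02684 × 0.2540 = 6.817 × 10^-3 mol
n(NaHCO3) in each aliquot = 6.817 × 10^-3 mol (1:1 ratio)
n(NaHCO3) in the whole flask = 6.817 × 10^-3 × 100.0/50.00 = 0.01363 mol
mass of NaHCO3 = 0.01363 × 84.01 = 1.145 g
% NaHCO3 = 1.145 / 1.739 × 100 = 65.87 %

65.87 %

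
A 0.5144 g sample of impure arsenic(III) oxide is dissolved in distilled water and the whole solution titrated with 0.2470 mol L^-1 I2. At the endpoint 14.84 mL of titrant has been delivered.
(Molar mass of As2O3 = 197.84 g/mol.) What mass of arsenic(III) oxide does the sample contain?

As2O3 + 2 I2 + 2 H2O → As2O5 + 4 HI
n(I2) = 0.01484 L × 0.2470 mol/L = 3.665 × 10^-3 mol
From the 1:2 ratio, n(As2O3) = 1/2 × 3.665 × 10^-3 = 1.833 × 10^-3 mol
mass of As2O3 = 1.833 × 10^-3 × 197.84 g/mol = 0.3626 g

0.3626 g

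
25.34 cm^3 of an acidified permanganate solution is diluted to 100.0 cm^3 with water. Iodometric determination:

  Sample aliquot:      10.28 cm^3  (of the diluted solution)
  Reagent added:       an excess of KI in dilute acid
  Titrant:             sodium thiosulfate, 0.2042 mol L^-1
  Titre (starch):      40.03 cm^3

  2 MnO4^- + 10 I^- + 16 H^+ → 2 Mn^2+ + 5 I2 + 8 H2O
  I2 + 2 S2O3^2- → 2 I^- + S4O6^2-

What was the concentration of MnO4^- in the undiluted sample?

n(S2O3^2-) = 0.04003 × 0.2042 = 8.174 × 10^-3 mol
n(I2) = n(S2O3^2-)/2 = 4.087 × 10^-3 mol
From the 2:5 ratio, n(MnO4^-) in the aliquot = 2/5 × 4.087 × 10^-3 = 1.635 × 10^-3 mol
[MnO4^-]_dilute = 1.635 × 10^-3 / 0.01028 = 0.1590 mol/L
[MnO4^-]_original = 0.1590 × 100.0/25.34 = 0.6276 mol/L

0.6276 mol/L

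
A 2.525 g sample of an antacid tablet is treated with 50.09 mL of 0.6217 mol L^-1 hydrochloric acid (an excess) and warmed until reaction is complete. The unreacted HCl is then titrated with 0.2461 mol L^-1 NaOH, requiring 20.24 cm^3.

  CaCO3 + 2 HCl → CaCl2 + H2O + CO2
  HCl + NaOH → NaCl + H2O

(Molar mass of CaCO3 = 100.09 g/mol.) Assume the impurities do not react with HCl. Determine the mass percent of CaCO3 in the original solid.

n(HCl) added = 0.05009 × 0.6217 = 0.03114 mol
n(NaOH) used in back-titration = 0.02024 × 0.2461 = 4.981 × 10^-3 mol
n(HCl) left over = 4.981 × 10^-3 mol (1:1 ratio)
n(HCl) consumed by analyte = 0.03114 − 4.981 × 10^-3 = 0.02616 mol
From the 1:2 ratio, n(CaCO3) = 1/2 × 0.02616 = 0.01308 mol
mass of CaCO3 = 0.01308 × 100.09 = 1.309 g
% CaCO3 = 1.309 / 2.525 × 100 = 51.85 %

51.85 %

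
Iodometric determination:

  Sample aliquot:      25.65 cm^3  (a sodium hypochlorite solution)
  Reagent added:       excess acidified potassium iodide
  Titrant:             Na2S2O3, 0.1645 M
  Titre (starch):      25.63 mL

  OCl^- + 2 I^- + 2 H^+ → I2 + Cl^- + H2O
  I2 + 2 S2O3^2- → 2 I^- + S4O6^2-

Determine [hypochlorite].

0.08219 M

n(S2O3^2-) = 0.02563 × 0.1645 = 4.216 × 10^-3 mol
n(I2) = n(S2O3^2-)/2 = 2.108 × 10^-3 mol
n(OCl^-) in the aliquot = 2.108 × 10^-3 mol (1:1 ratio)
[OCl^-] = 2.108 × 10^-3 / 0.02565 = 0.08219 mol/L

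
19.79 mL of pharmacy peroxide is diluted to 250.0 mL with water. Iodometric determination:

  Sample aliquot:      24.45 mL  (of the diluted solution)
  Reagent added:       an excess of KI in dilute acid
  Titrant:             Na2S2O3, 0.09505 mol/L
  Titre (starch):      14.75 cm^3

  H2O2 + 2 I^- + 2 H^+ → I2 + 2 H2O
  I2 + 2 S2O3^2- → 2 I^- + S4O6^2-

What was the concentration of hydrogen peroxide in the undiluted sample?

0.3622 mol/L

n(S2O3^2-) = 0.01475 × 0.09505 = 1.402 × 10^-3 mol
n(I2) = n(S2O3^2-)/2 = 7.010 × 10^-4 mol
n(H2O2) in the aliquot = 7.010 × 10^-4 mol (1:1 ratio)
[H2O2]_dilute = 7.010 × 10^-4 / 0.02445 = 0.02867 mol/L
[H2O2]_original = 0.02867 × 250.0/19.79 = 0.3622 mol/L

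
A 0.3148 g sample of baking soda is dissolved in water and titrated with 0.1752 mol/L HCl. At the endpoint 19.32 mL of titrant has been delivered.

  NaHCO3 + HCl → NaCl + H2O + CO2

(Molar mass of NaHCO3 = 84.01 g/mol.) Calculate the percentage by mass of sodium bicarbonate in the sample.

n(HCl) = 0.01932 L × 0.1752 mol/L = 3.385 × 10^-3 mol
n(NaHCO3) = 3.385 × 10^-3 mol (1:1 ratio)
mass of NaHCO3 = 3.385 × 10^-3 × 84.01 g/mol = 0.2844 g
% NaHCO3 = 0.2844 / 0.3148 × 100 = 90.33 %

90.33 %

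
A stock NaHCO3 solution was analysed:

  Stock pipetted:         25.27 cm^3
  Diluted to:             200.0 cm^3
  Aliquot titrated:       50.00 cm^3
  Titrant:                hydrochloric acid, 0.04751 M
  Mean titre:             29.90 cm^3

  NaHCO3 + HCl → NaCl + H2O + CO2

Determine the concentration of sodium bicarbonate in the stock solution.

n(HCl) = 0.02990 × 0.04751 = 1.421 × 10^-3 mol
n(NaHCO3) in the aliquot = 1.421 × 10^-3 mol (1:1 ratio)
[NaHCO3]_dilute = 1.421 × 10^-3 / 0.05000 = 0.02841 mol/L
Dilution factor = 200.0 / 25.27 = 7.915
[NaHCO3]_stock = 0.02841 × 7.915 = 0.2249 mol/L

0.2249 M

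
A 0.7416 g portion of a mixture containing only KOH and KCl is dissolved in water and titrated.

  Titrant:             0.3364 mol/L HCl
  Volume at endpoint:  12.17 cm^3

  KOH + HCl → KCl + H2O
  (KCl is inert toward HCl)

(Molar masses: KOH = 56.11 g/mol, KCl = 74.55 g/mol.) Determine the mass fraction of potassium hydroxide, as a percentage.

30.98 %

n(HCl) = 0.01217 × 0.3364 = 4.094 × 10^-3 mol
Let x = n(KOH), y = n(KCl).
Titrant: 1x = 4.094 × 10^-3;  mass: 56.11x + 74.55y = 0.7416
Solving, x = 4.094 × 10^-3 mol, y = 6.866 × 10^-3 mol
mass of KOH = 4.094 × 10^-3 × 56.11 = 0.2297 g
% KOH = 0.2297 / 0.7416 × 100 = 30.98 %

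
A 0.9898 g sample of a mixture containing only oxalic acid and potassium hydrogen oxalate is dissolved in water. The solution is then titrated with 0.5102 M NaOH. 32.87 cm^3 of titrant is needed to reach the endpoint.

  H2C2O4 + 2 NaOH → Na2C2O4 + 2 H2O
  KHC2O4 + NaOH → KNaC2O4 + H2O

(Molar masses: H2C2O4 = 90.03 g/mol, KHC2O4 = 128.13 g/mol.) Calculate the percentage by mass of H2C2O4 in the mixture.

63.42 %

n(NaOH) = 0.03287 × 0.5102 = 0.01677 mol
Let x = n(H2C2O4), y = n(KHC2O4).
Titrant: 2x + 1y = 0.01677;  mass: 90.03x + 128.13y = 0.9898
Solving, x = 6.972 × 10^-3 mol, y = 2.826 × 10^-3 mol
mass of H2C2O4 = 6.972 × 10^-3 × 90.03 = 0.6277 g
% H2C2O4 = 0.6277 / 0.9898 × 100 = 63.42 %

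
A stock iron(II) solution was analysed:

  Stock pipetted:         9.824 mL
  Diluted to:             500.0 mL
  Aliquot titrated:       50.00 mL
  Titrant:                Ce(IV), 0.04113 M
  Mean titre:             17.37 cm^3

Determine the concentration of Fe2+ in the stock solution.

Ce^4+ + Fe^2+ → Ce^3+ + Fe^3+
n(Ce4+) = 0.01737 × 0.04113 = 7.144 × 10^-4 mol
n(Fe2+) in the aliquot = 7.144 × 10^-4 mol (1:1 ratio)
[Fe2+]_dilute = 7.144 × 10^-4 / 0.05000 = 0.01429 mol/L
Dilution factor = 500.0 / 9.824 = 50.90
[Fe2+]_stock = 0.01429 × 50.90 = 0.7272 mol/L

0.7272 M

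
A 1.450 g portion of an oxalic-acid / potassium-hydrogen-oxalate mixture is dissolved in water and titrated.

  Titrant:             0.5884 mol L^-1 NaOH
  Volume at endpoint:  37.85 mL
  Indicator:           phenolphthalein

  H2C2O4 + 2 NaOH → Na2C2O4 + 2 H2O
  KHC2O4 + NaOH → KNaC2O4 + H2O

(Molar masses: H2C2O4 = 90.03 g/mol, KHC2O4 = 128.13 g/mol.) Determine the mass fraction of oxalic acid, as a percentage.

n(NaOH) = 0.03785 × 0.5884 = 0.02227 mol
Let x = n(H2C2O4), y = n(KHC2O4).
Titrant: 2x + 1y = 0.02227;  mass: 90.03x + 128.13y = 1.450
Solving, x = 8.444 × 10^-3 mol, y = 5.384 × 10^-3 mol
mass of H2C2O4 = 8.444 × 10^-3 × 90.03 = 0.7602 g
% H2C2O4 = 0.7602 / 1.450 × 100 = 52.43 %

52.43 %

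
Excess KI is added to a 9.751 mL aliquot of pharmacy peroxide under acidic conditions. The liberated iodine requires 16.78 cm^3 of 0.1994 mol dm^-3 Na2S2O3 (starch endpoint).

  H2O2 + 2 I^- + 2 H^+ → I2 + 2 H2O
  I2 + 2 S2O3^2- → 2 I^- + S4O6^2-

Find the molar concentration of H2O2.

n(S2O3^2-) = 0.01678 × 0.1994 = 3.346 × 10^-3 mol
n(I2) = n(S2O3^2-)/2 = 1.673 × 10^-3 mol
n(H2O2) in the aliquot = 1.673 × 10^-3 mol (1:1 ratio)
[H2O2] = 1.673 × 10^-3 / 0.009751 = 0.1716 mol/L

0.1716 mol/L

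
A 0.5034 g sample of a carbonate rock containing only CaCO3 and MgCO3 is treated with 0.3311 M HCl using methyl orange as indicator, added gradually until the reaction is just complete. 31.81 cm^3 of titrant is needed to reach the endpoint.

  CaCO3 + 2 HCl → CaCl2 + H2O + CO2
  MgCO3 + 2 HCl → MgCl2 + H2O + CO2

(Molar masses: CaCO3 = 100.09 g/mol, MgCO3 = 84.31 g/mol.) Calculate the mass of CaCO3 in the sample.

n(HCl) = 0.03181 × 0.3311 = 0.01053 mol
Let x = n(CaCO3), y = n(MgCO3).
Titrant: 2x + 2y = 0.01053;  mass: 100.09x + 84.31y = 0.5034
Solving, x = 3.765 × 10^-3 mol, y = 1.501 × 10^-3 mol
mass of CaCO3 = 3.765 × 10^-3 × 100.09 = 0.3768 g

0.3768 g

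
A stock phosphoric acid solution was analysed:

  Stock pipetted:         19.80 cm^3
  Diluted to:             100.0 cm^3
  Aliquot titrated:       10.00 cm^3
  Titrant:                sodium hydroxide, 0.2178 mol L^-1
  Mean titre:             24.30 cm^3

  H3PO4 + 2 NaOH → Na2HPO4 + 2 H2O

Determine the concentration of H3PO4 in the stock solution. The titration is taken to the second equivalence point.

n(NaOH) = 0.02430 × 0.2178 = 5.293 × 10^-3 mol
From the 1:2 ratio, n(H3PO4) in the aliquot = 1/2 × 5.293 × 10^-3 = 2.646 × 10^-3 mol
[H3PO4]_dilute = 2.646 × 10^-3 / 0.01000 = 0.2646 mol/L
Dilution factor = 100.0 / 19.80 = 5.051
[H3PO4]_stock = 0.2646 × 5.051 = 1.337 mol/L

1.337 mol/L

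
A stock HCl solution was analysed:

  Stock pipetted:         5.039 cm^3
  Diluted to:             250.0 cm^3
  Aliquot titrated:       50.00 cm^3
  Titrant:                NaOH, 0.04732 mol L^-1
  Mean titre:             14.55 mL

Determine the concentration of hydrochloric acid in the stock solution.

0.6832 mol/L

HCl + NaOH → NaCl + H2O
n(NaOH) = 0.01455 × 0.04732 = 6.885 × 10^-4 mol
n(HCl) in the aliquot = 6.885 × 10^-4 mol (1:1 ratio)
[HCl]_dilute = 6.885 × 10^-4 / 0.05000 = 0.01377 mol/L
Dilution factor = 250.0 / 5.039 = 49.61
[HCl]_stock = 0.01377 × 49.61 = 0.6832 mol/L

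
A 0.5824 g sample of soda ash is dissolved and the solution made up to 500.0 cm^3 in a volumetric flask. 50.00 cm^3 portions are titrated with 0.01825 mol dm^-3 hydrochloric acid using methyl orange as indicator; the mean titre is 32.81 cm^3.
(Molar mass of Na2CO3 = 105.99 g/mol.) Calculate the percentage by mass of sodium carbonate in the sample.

54.49 %

Na2CO3 + 2 HCl → 2 NaCl + H2O + CO2
n(HCl) per titration = 0.03281 × 0.01825 = 5.988 × 10^-4 mol
From the 1:2 ratio, n(Na2CO3) in each aliquot = 1/2 × 5.988 × 10^-4 = 2.994 × 10^-4 mol
n(Na2CO3) in the whole flask = 2.994 × 10^-4 × 500.0/50.00 = 2.994 × 10^-3 mol
mass of Na2CO3 = 2.994 × 10^-3 × 105.99 = 0.3173 g
% Na2CO3 = 0.3173 / 0.5824 × 100 = 54.49 %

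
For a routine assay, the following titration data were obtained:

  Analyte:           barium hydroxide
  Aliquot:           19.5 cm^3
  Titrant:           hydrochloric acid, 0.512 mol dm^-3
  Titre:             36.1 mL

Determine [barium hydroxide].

0.474 mol/L

Ba(OH)2 + 2 HCl → BaCl2 + 2 H2O
n(HCl) = 0.0361 L × 0.512 mol/L = 0.0185 mol
From the 1:2 mole ratio, n(Ba(OH)2) = 1/2 × 0.0185 = 9.24 × 10^-3 mol
[Ba(OH)2] = 9.24 × 10^-3 mol / 0.0195 L = 0.474 mol/L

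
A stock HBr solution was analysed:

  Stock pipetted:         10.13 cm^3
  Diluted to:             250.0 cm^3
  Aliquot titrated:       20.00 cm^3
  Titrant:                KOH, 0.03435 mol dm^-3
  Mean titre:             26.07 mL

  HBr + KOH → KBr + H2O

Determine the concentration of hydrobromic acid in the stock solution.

1.105 mol/L

n(KOH) = 0.02607 × 0.03435 = 8.955 × 10^-4 mol
n(HBr) in the aliquot = 8.955 × 10^-4 mol (1:1 ratio)
[HBr]_dilute = 8.955 × 10^-4 / 0.02000 = 0.04478 mol/L
Dilution factor = 250.0 / 10.13 = 24.68
[HBr]_stock = 0.04478 × 24.68 = 1.105 mol/L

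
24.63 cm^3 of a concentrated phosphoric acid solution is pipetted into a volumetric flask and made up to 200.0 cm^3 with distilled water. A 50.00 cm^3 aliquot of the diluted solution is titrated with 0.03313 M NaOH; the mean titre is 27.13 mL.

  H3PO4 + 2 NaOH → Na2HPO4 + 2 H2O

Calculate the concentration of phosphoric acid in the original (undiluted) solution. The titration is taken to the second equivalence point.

n(NaOH) = 0.02713 × 0.03313 = 8.988 × 10^-4 mol
From the 1:2 ratio, n(H3PO4) in the aliquot = 1/2 × 8.988 × 10^-4 = 4.494 × 10^-4 mol
[H3PO4]_dilute = 4.494 × 10^-4 / 0.05000 = 0.008988 mol/L
Dilution factor = 200.0 / 24.63 = 8.120
[H3PO4]_stock = 0.008988 × 8.120 = 0.07299 mol/L

0.07299 M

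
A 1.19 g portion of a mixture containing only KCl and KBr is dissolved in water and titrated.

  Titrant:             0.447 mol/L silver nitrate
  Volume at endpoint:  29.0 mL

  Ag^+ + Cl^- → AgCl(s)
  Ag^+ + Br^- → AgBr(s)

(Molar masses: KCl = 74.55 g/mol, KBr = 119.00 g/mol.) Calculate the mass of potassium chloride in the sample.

n(AgNO3) = 0.0290 × 0.447 = 0.0130 mol
Let x = n(KCl), y = n(KBr).
Titrant: 1x + 1y = 0.0130;  mass: 74.55x + 119.00y = 1.19
Solving, x = 7.93 × 10^-3 mol, y = 5.03 × 10^-3 mol
mass of KCl = 7.93 × 10^-3 × 74.55 = 0.591 g

0.591 g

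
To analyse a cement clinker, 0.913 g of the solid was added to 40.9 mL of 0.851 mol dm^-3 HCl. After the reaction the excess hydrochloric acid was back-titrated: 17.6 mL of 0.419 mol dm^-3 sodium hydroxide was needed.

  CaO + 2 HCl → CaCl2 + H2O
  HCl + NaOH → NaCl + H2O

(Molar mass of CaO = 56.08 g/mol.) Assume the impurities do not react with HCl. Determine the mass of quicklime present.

n(HCl) added = 0.0409 × 0.851 = 0.0348 mol
n(NaOH) used in back-titration = 0.0176 × 0.419 = 7.37 × 10^-3 mol
n(HCl) left over = 7.37 × 10^-3 mol (1:1 ratio)
n(HCl) consumed by analyte = 0.0348 − 7.37 × 10^-3 = 0.0274 mol
From the 1:2 ratio, n(CaO) = 1/2 × 0.0274 = 0.0137 mol
mass of CaO = 0.0137 × 56.08 = 0.769 g

0.769 g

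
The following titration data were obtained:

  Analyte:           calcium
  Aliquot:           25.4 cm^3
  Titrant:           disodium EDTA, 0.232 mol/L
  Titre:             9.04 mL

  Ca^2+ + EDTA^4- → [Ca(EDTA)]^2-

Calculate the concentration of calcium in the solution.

n(EDTA) = 0.00904 L × 0.232 mol/L = 2.10 × 10^-3 mol
n(Ca2+) = 2.10 × 10^-3 mol (1:1 mole ratio)
[Ca2+] = 2.10 × 10^-3 mol / 0.0254 L = 0.0826 mol/L

0.0826 mol/L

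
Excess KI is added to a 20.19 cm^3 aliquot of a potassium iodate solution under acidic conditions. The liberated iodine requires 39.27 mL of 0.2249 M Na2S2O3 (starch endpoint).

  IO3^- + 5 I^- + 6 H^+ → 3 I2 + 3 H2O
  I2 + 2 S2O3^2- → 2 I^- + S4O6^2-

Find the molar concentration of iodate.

n(S2O3^2-) = 0.03927 × 0.2249 = 8.832 × 10^-3 mol
n(I2) = n(S2O3^2-)/2 = 4.416 × 10^-3 mol
From the 1:3 ratio, n(IO3^-) in the aliquot = 1/3 × 4.416 × 10^-3 = 1.472 × 10^-3 mol
[IO3^-] = 1.472 × 10^-3 / 0.02019 = 0.07291 mol/L

0.07291 M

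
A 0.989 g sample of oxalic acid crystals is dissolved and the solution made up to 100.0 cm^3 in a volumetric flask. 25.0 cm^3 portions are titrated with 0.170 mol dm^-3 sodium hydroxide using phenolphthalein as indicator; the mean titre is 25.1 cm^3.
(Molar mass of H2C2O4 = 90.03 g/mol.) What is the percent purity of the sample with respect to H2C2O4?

H2C2O4 + 2 NaOH → Na2C2O4 + 2 H2O
n(NaOH) per titration = 0.0251 × 0.170 = 4.27 × 10^-3 mol
From the 1:2 ratio, n(H2C2O4) in each aliquot = 1/2 × 4.27 × 10^-3 = 2.13 × 10^-3 mol
n(H2C2O4) in the whole flask = 2.13 × 10^-3 × 100.0/25.0 = 8.53 × 10^-3 mol
mass of H2C2O4 = 8.53 × 10^-3 × 90.03 = 0.768 g
% H2C2O4 = 0.768 / 0.989 × 100 = 77.7 %

77.7 %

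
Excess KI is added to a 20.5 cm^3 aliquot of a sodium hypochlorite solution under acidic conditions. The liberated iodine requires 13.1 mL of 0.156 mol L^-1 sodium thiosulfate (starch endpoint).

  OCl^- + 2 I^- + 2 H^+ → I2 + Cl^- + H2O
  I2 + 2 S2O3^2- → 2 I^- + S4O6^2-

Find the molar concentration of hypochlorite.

0.0498 mol/L

n(S2O3^2-) = 0.0131 × 0.156 = 2.04 × 10^-3 mol
n(I2) = n(S2O3^2-)/2 = 1.02 × 10^-3 mol
n(OCl^-) in the aliquot = 1.02 × 10^-3 mol (1:1 ratio)
[OCl^-] = 1.02 × 10^-3 / 0.0205 = 0.0498 mol/L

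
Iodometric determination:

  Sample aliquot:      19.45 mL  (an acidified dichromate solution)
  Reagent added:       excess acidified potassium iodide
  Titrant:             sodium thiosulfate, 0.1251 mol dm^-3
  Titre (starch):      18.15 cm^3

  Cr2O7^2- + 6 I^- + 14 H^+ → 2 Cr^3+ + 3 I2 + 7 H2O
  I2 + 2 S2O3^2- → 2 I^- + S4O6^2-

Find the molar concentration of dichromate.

0.01946 mol/L

n(S2O3^2-) = 0.01815 × 0.1251 = 2.271 × 10^-3 mol
n(I2) = n(S2O3^2-)/2 = 1.135 × 10^-3 mol
From the 1:3 ratio, n(Cr2O7^2-) in the aliquot = 1/3 × 1.135 × 10^-3 = 3.784 × 10^-4 mol
[Cr2O7^2-] = 3.784 × 10^-4 / 0.01945 = 0.01946 mol/L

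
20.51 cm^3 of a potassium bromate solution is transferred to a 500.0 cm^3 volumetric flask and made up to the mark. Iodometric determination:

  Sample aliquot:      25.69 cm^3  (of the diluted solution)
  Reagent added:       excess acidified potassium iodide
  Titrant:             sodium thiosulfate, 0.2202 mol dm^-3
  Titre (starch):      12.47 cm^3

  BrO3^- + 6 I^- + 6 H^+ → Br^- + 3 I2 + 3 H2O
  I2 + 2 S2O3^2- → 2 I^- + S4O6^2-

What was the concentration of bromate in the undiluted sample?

n(S2O3^2-) = 0.01247 × 0.2202 = 2.746 × 10^-3 mol
n(I2) = n(S2O3^2-)/2 = 1.373 × 10^-3 mol
From the 1:3 ratio, n(BrO3^-) in the aliquot = 1/3 × 1.373 × 10^-3 = 4.576 × 10^-4 mol
[BrO3^-]_dilute = 4.576 × 10^-4 / 0.02569 = 0.01781 mol/L
[BrO3^-]_original = 0.01781 × 500.0/20.51 = 0.4343 mol/L

0.4343 mol/L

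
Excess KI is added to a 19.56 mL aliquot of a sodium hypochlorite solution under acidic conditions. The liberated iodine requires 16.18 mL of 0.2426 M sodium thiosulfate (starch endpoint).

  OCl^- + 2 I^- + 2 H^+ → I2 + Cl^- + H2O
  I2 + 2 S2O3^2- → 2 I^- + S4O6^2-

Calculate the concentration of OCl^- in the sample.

n(S2O3^2-) = 0.01618 × 0.2426 = 3.925 × 10^-3 mol
n(I2) = n(S2O3^2-)/2 = 1.963 × 10^-3 mol
n(OCl^-) in the aliquot = 1.963 × 10^-3 mol (1:1 ratio)
[OCl^-] = 1.963 × 10^-3 / 0.01956 = 0.1003 mol/L

0.1003 M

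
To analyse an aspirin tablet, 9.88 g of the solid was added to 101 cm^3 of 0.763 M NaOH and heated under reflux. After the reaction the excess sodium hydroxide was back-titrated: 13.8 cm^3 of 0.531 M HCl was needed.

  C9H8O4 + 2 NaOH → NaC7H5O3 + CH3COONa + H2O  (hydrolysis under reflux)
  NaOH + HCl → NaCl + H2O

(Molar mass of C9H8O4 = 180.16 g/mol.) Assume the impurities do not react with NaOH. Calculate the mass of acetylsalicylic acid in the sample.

n(NaOH) added = 0.101 × 0.763 = 0.0771 mol
n(HCl) used in back-titration = 0.0138 × 0.531 = 7.33 × 10^-3 mol
n(NaOH) left over = 7.33 × 10^-3 mol (1:1 ratio)
n(NaOH) consumed by analyte = 0.0771 − 7.33 × 10^-3 = 0.0697 mol
From the 1:2 ratio, n(C9H8O4) = 1/2 × 0.0697 = 0.0349 mol
mass of C9H8O4 = 0.0349 × 180.16 = 6.28 g

6.28 g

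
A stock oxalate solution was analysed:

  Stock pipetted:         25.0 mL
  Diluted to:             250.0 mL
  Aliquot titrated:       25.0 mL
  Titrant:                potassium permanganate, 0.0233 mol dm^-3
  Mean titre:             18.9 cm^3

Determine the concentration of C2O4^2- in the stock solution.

0.440 mol/L

2 MnO4^- + 5 C2O4^2- + 16 H^+ → 2 Mn^2+ + 10 CO2 + 8 H2O
n(KMnO4) = 0.0189 × 0.0233 = 4.40 × 10^-4 mol
From the 5:2 ratio, n(C2O4^2-) in the aliquot = 5/2 × 4.40 × 10^-4 = 1.10 × 10^-3 mol
[C2O4^2-]_dilute = 1.10 × 10^-3 / 0.0250 = 0.0440 mol/L
Dilution factor = 250.0 / 25.0 = 10.00
[C2O4^2-]_stock = 0.0440 × 10.00 = 0.440 mol/L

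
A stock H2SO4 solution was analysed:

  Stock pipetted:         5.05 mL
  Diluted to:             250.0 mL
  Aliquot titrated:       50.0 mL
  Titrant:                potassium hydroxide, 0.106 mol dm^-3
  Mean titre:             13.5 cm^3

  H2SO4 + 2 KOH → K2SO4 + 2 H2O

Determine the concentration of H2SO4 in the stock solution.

0.708 mol/L

n(KOH) = 0.0135 × 0.106 = 1.43 × 10^-3 mol
From the 1:2 ratio, n(H2SO4) in the aliquot = 1/2 × 1.43 × 10^-3 = 7.15 × 10^-4 mol
[H2SO4]_dilute = 7.15 × 10^-4 / 0.0500 = 0.0143 mol/L
Dilution factor = 250.0 / 5.05 = 49.50
[H2SO4]_stock = 0.0143 × 49.50 = 0.708 mol/L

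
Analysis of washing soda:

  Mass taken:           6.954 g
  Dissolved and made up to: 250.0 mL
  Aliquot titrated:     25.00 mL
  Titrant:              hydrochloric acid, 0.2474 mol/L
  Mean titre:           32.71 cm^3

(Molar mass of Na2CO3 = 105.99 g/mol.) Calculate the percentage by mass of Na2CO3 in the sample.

61.67 %

Na2CO3 + 2 HCl → 2 NaCl + H2O + CO2
n(HCl) per titration = 0.03271 × 0.2474 = 8.092 × 10^-3 mol
From the 1:2 ratio, n(Na2CO3) in each aliquot = 1/2 × 8.092 × 10^-3 = 4.046 × 10^-3 mol
n(Na2CO3) in the whole flask = 4.046 × 10^-3 × 250.0/25.00 = 0.04046 mol
mass of Na2CO3 = 0.04046 × 105.99 = 4.289 g
% Na2CO3 = 4.289 / 6.954 × 100 = 61.67 %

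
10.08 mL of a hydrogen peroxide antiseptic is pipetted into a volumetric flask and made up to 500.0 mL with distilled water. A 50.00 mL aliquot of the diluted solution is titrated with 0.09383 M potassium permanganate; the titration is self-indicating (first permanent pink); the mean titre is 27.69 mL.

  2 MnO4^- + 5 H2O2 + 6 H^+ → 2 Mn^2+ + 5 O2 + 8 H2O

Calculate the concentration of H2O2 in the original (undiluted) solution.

n(KMnO4) = 0.02769 × 0.09383 = 2.598 × 10^-3 mol
From the 5:2 ratio, n(H2O2) in the aliquot = 5/2 × 2.598 × 10^-3 = 6.495 × 10^-3 mol
[H2O2]_dilute = 6.495 × 10^-3 / 0.05000 = 0.1299 mol/L
Dilution factor = 500.0 / 10.08 = 49.60
[H2O2]_stock = 0.1299 × 49.60 = 6.444 mol/L

6.444 M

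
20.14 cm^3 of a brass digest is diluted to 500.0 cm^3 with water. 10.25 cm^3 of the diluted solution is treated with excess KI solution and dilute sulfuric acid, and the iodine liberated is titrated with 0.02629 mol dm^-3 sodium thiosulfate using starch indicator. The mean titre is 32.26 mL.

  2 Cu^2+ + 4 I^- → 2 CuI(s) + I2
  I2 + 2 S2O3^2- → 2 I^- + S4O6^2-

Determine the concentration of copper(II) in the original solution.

n(S2O3^2-) = 0.03226 × 0.02629 = 8.481 × 10^-4 mol
n(I2) = n(S2O3^2-)/2 = 4.241 × 10^-4 mol
From the 2:1 ratio, n(Cu2+) in the aliquot = 2/1 × 4.241 × 10^-4 = 8.481 × 10^-4 mol
[Cu2+]_dilute = 8.481 × 10^-4 / 0.01025 = 0.08274 mol/L
[Cu2+]_original = 0.08274 × 500.0/20.14 = 2.054 mol/L

2.054 mol/L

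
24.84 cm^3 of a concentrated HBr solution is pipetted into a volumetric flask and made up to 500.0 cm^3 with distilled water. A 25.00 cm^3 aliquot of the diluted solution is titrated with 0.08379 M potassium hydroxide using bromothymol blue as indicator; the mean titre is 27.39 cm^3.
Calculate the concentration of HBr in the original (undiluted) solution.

1.848 M

HBr + KOH → KBr + H2O
n(KOH) = 0.02739 × 0.08379 = 2.295 × 10^-3 mol
n(HBr) in the aliquot = 2.295 × 10^-3 mol (1:1 ratio)
[HBr]_dilute = 2.295 × 10^-3 / 0.02500 = 0.09180 mol/L
Dilution factor = 500.0 / 24.84 = 20.13
[HBr]_stock = 0.09180 × 20.13 = 1.848 mol/L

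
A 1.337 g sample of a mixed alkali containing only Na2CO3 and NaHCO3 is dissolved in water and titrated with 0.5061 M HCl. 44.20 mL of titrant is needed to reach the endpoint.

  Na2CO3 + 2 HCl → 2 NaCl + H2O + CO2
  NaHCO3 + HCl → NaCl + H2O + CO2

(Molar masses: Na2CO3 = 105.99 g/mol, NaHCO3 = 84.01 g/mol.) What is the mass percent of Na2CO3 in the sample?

69.30 %

n(HCl) = 0.04420 × 0.5061 = 0.02237 mol
Let x = n(Na2CO3), y = n(NaHCO3).
Titrant: 2x + 1y = 0.02237;  mass: 105.99x + 84.01y = 1.337
Solving, x = 8.742 × 10^-3 mol, y = 4.885 × 10^-3 mol
mass of Na2CO3 = 8.742 × 10^-3 × 105.99 = 0.9266 g
% Na2CO3 = 0.9266 / 1.337 × 100 = 69.30 %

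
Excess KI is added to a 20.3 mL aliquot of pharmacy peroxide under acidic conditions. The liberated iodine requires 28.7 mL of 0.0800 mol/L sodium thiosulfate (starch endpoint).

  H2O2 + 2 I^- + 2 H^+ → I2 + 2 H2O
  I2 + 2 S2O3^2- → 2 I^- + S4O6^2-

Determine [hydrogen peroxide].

n(S2O3^2-) = 0.0287 × 0.0800 = 2.30 × 10^-3 mol
n(I2) = n(S2O3^2-)/2 = 1.15 × 10^-3 mol
n(H2O2) in the aliquot = 1.15 × 10^-3 mol (1:1 ratio)
[H2O2] = 1.15 × 10^-3 / 0.0203 = 0.0566 mol/L

0.0566 mol/L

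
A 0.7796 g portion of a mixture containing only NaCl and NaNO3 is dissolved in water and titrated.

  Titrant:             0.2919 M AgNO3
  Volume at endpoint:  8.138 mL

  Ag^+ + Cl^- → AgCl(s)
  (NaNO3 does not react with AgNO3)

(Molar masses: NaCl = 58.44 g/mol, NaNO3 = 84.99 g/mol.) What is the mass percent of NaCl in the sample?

n(AgNO3) = 0.008138 × 0.2919 = 2.375 × 10^-3 mol
Let x = n(NaCl), y = n(NaNO3).
Titrant: 1x = 2.375 × 10^-3;  mass: 58.44x + 84.99y = 0.7796
Solving, x = 2.375 × 10^-3 mol, y = 7.539 × 10^-3 mol
mass of NaCl = 2.375 × 10^-3 × 58.44 = 0.1388 g
% NaCl = 0.1388 / 0.7796 × 100 = 17.81 %

17.81 %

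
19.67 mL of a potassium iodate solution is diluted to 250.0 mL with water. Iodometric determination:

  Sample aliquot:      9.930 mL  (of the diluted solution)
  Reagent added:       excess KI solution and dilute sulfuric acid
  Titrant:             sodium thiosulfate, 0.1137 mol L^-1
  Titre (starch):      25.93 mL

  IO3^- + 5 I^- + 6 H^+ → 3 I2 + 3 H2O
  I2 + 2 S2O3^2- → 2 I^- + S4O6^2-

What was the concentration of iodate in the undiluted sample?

0.6289 mol/L

n(S2O3^2-) = 0.02593 × 0.1137 = 2.948 × 10^-3 mol
n(I2) = n(S2O3^2-)/2 = 1.474 × 10^-3 mol
From the 1:3 ratio, n(IO3^-) in the aliquot = 1/3 × 1.474 × 10^-3 = 4.914 × 10^-4 mol
[IO3^-]_dilute = 4.914 × 10^-4 / 0.009930 = 0.04948 mol/L
[IO3^-]_original = 0.04948 × 250.0/19.67 = 0.6289 mol/L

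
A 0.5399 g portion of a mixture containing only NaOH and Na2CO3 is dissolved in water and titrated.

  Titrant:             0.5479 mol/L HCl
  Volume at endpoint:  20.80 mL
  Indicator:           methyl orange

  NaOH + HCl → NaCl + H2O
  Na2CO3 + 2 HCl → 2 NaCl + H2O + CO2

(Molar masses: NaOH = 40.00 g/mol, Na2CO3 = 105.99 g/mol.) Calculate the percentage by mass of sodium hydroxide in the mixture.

n(HCl) = 0.02080 × 0.5479 = 0.01140 mol
Let x = n(NaOH), y = n(Na2CO3).
Titrant: 1x + 2y = 0.01140;  mass: 40.00x + 105.99y = 0.5399
Solving, x = 4.929 × 10^-3 mol, y = 3.234 × 10^-3 mol
mass of NaOH = 4.929 × 10^-3 × 40.00 = 0.1971 g
% NaOH = 0.1971 / 0.5399 × 100 = 36.52 %

36.52 %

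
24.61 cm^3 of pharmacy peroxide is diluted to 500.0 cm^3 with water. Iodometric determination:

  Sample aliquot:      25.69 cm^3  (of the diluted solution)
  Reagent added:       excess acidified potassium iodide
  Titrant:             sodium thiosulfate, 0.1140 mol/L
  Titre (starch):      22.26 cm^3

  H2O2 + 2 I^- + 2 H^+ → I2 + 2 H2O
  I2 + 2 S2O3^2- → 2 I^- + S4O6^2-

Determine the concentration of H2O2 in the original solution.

n(S2O3^2-) = 0.02226 × 0.1140 = 2.538 × 10^-3 mol
n(I2) = n(S2O3^2-)/2 = 1.269 × 10^-3 mol
n(H2O2) in the aliquot = 1.269 × 10^-3 mol (1:1 ratio)
[H2O2]_dilute = 1.269 × 10^-3 / 0.02569 = 0.04939 mol/L
[H2O2]_original = 0.04939 × 500.0/24.61 = 1.003 mol/L

1.003 mol/L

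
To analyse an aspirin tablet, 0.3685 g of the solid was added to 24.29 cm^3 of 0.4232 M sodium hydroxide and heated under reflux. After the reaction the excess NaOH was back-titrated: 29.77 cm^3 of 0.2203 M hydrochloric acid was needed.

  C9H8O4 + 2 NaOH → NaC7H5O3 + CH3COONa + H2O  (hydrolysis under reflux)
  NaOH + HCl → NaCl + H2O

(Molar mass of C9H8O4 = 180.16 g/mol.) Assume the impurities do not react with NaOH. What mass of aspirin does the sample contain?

0.3352 g

n(NaOH) added = 0.02429 × 0.4232 = 0.01028 mol
n(HCl) used in back-titration = 0.02977 × 0.2203 = 6.558 × 10^-3 mol
n(NaOH) left over = 6.558 × 10^-3 mol (1:1 ratio)
n(NaOH) consumed by analyte = 0.01028 − 6.558 × 10^-3 = 3.721 × 10^-3 mol
From the 1:2 ratio, n(C9H8O4) = 1/2 × 3.721 × 10^-3 = 1.861 × 10^-3 mol
mass of C9H8O4 = 1.861 × 10^-3 × 180.16 = 0.3352 g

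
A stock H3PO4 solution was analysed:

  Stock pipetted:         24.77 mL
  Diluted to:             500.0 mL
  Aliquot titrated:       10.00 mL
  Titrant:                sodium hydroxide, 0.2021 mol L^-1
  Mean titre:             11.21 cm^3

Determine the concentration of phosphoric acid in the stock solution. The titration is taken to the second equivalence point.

H3PO4 + 2 NaOH → Na2HPO4 + 2 H2O
n(NaOH) = 0.01121 × 0.2021 = 2.266 × 10^-3 mol
From the 1:2 ratio, n(H3PO4) in the aliquot = 1/2 × 2.266 × 10^-3 = 1.133 × 10^-3 mol
[H3PO4]_dilute = 1.133 × 10^-3 / 0.01000 = 0.1133 mol/L
Dilution factor = 500.0 / 24.77 = 20.19
[H3PO4]_stock = 0.1133 × 20.19 = 2.287 mol/L

2.287 mol/L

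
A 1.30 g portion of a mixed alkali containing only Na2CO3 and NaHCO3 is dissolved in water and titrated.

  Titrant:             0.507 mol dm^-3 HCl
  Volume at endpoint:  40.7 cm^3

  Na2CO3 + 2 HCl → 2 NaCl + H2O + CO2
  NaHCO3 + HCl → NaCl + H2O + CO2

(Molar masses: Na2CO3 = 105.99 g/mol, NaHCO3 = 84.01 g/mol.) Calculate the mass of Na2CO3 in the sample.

n(HCl) = 0.0407 × 0.507 = 0.0206 mol
Let x = n(Na2CO3), y = n(NaHCO3).
Titrant: 2x + 1y = 0.0206;  mass: 105.99x + 84.01y = 1.30
Solving, x = 6.99 × 10^-3 mol, y = 6.66 × 10^-3 mol
mass of Na2CO3 = 6.99 × 10^-3 × 105.99 = 0.741 g

0.741 g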